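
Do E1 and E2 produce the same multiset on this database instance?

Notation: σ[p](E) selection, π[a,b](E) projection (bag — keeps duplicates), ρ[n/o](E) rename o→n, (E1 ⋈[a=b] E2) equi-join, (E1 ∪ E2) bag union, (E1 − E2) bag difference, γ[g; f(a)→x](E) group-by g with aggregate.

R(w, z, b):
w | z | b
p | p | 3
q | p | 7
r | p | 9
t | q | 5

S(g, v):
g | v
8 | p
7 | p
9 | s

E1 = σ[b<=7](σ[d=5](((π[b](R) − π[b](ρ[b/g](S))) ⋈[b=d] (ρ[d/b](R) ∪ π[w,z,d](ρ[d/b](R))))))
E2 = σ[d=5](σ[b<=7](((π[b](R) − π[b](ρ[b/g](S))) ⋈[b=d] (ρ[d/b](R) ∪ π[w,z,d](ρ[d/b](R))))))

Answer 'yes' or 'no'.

E1 stepwise |·|:
  R → 4
  π[b](R) → 4
  S → 3
  ρ[b/g](S) → 3
  π[b](ρ[b/g](S)) → 3
  (π[b](R) − π[b](ρ[b/g](S))) → 2
  R → 4
  ρ[d/b](R) → 4
  R → 4
  ρ[d/b](R) → 4
  π[w,z,d](ρ[d/b](R)) → 4
  (ρ[d/b](R) ∪ π[w,z,d](ρ[d/b](R))) → 8
  ((π[b](R) − π[b](ρ[b/g](S))) ⋈[b=d] (ρ[d/b](R) ∪ π[w,z,d](ρ[d/b](R)))) → 4
  σ[d=5](((π[b](R) − π[b](ρ[b/g](S))) ⋈[b=d] (ρ[d/b](R) ∪ π[w,z,d](ρ[d/b](R))))) → 2
  σ[b<=7](σ[d=5](((π[b](R) − π[b](ρ[b/g](S))) ⋈[b=d] (ρ[d/b](R) ∪ π[w,z,d](ρ[d/b](R)))))) → 2
E2 stepwise |·|:
  R → 4
  π[b](R) → 4
  S → 3
  ρ[b/g](S) → 3
  π[b](ρ[b/g](S)) → 3
  (π[b](R) − π[b](ρ[b/g](S))) → 2
  R → 4
  ρ[d/b](R) → 4
  R → 4
  ρ[d/b](R) → 4
  π[w,z,d](ρ[d/b](R)) → 4
  (ρ[d/b](R) ∪ π[w,z,d](ρ[d/b](R))) → 8
  ((π[b](R) − π[b](ρ[b/g](S))) ⋈[b=d] (ρ[d/b](R) ∪ π[w,z,d](ρ[d/b](R)))) → 4
  σ[b<=7](((π[b](R) − π[b](ρ[b/g](S))) ⋈[b=d] (ρ[d/b](R) ∪ π[w,z,d](ρ[d/b](R))))) → 4
  σ[d=5](σ[b<=7](((π[b](R) − π[b](ρ[b/g](S))) ⋈[b=d] (ρ[d/b](R) ∪ π[w,z,d](ρ[d/b](R)))))) → 2

E1 and E2 produce the same multiset:
b | w | z | d
5 | t | q | 5
5 | t | q | 5

yes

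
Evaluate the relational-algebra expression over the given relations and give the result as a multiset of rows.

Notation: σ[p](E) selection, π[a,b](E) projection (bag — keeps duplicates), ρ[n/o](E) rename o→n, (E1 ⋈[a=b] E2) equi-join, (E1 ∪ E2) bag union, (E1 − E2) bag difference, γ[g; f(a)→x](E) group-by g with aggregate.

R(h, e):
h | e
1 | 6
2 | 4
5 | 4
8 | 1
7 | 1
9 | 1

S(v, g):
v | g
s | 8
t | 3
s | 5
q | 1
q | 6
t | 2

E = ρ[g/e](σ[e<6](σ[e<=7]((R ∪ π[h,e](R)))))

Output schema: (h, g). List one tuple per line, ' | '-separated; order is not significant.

Row counts bottom-up:
  R → 6
  R → 6
  π[h,e](R) → 6
  (R ∪ π[h,e](R)) → 12
  σ[e<=7]((R ∪ π[h,e](R))) → 12
  σ[e<6](σ[e<=7]((R ∪ π[h,e](R)))) → 10
  ρ[g/e](σ[e<6](σ[e<=7]((R ∪ π[h,e](R))))) → 10

== RESULT ==
h | g
2 | 4
2 | 4
5 | 4
5 | 4
7 | 1
7 | 1
8 | 1
8 | 1
9 | 1
9 | 1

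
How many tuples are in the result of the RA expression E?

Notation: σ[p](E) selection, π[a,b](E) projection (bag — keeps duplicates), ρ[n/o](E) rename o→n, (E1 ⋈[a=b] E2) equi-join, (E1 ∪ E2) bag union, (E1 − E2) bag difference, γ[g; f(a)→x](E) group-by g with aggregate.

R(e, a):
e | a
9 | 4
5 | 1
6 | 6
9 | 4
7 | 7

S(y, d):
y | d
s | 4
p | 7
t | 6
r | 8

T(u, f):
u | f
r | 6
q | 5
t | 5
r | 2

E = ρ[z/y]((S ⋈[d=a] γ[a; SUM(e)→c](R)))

Stepwise |·|:
  S → 4
  R → 5
  γ[a; SUM(e)→c](R) → 4
  (S ⋈[d=a] γ[a; SUM(e)→c](R)) → 3
  ρ[z/y]((S ⋈[d=a] γ[a; SUM(e)→c](R))) → 3

|E| = 3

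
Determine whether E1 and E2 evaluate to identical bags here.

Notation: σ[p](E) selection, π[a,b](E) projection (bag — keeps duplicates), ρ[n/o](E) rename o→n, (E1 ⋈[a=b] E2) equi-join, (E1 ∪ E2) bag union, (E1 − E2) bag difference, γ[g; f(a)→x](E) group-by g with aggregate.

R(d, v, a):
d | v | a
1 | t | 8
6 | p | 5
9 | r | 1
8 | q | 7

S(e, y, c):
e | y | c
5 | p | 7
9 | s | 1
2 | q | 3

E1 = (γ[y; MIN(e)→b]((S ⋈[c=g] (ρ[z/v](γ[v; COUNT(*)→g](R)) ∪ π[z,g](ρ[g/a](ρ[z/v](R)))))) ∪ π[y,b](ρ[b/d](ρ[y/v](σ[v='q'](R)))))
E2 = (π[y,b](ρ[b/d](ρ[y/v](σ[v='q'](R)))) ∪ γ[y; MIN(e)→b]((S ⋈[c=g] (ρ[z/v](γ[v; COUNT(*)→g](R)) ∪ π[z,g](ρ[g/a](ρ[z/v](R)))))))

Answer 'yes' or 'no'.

E1 subexpression sizes:
  S → 3
  R → 4
  γ[v; COUNT(*)→g](R) → 4
  ρ[z/v](γ[v; COUNT(*)→g](R)) → 4
  R → 4
  ρ[z/v](R) → 4
  ρ[g/a](ρ[z/v](R)) → 4
  π[z,g](ρ[g/a](ρ[z/v](R))) → 4
  (ρ[z/v](γ[v; COUNT(*)→g](R)) ∪ π[z,g](ρ[g/a](ρ[z/v](R)))) → 8
  (S ⋈[c=g] (ρ[z/v](γ[v; COUNT(*)→g](R)) ∪ π[z,g](ρ[g/a](ρ[z/v](R))))) → 6
  γ[y; MIN(e)→b]((S ⋈[c=g] (ρ[z/v](γ[v; COUNT(*)→g](R)) ∪ π[z,g](ρ[g/a](ρ[z/v](R)))))) → 2
  R → 4
  σ[v='q'](R) → 1
  ρ[y/v](σ[v='q'](R)) → 1
  ρ[b/d](ρ[y/v](σ[v='q'](R))) → 1
  π[y,b](ρ[b/d](ρ[y/v](σ[v='q'](R)))) → 1
  (γ[y; MIN(e)→b]((S ⋈[c=g] (ρ[z/v](γ[v; COUNT(*)→g](R)) ∪ π[z,g](ρ[g/a](ρ[z/v](R)))))) ∪ π[y,b](ρ[b/d](ρ[y/v](σ[v='q'](R))))) → 3
E2 subexpression sizes:
  R → 4
  σ[v='q'](R) → 1
  ρ[y/v](σ[v='q'](R)) → 1
  ρ[b/d](ρ[y/v](σ[v='q'](R))) → 1
  π[y,b](ρ[b/d](ρ[y/v](σ[v='q'](R)))) → 1
  S → 3
  R → 4
  γ[v; COUNT(*)→g](R) → 4
  ρ[z/v](γ[v; COUNT(*)→g](R)) → 4
  R → 4
  ρ[z/v](R) → 4
  ρ[g/a](ρ[z/v](R)) → 4
  π[z,g](ρ[g/a](ρ[z/v](R))) → 4
  (ρ[z/v](γ[v; COUNT(*)→g](R)) ∪ π[z,g](ρ[g/a](ρ[z/v](R)))) → 8
  (S ⋈[c=g] (ρ[z/v](γ[v; COUNT(*)→g](R)) ∪ π[z,g](ρ[g/a](ρ[z/v](R))))) → 6
  γ[y; MIN(e)→b]((S ⋈[c=g] (ρ[z/v](γ[v; COUNT(*)→g](R)) ∪ π[z,g](ρ[g/a](ρ[z/v](R)))))) → 2
  (π[y,b](ρ[b/d](ρ[y/v](σ[v='q'](R)))) ∪ γ[y; MIN(e)→b]((S ⋈[c=g] (ρ[z/v](γ[v; COUNT(*)→g](R)) ∪ π[z,g](ρ[g/a](ρ[z/v](R))))))) → 3

E1 and E2 produce the same multiset:
y | b
p | 5
q | 8
s | 9

yes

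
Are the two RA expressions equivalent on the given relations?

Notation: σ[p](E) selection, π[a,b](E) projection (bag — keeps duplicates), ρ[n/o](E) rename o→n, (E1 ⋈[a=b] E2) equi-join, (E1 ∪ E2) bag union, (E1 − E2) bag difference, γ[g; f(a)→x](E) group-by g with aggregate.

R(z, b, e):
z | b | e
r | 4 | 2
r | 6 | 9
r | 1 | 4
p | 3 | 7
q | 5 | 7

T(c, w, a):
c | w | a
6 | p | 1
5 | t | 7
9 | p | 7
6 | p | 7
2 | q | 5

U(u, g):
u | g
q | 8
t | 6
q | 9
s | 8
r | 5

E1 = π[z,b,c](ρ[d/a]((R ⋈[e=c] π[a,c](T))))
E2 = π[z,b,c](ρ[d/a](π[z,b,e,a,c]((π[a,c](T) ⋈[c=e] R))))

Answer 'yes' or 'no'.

E1 subexpression sizes:
  R → 5
  T → 5
  π[a,c](T) → 5
  (R ⋈[e=c] π[a,c](T)) → 2
  ρ[d/a]((R ⋈[e=c] π[a,c](T))) → 2
  π[z,b,c](ρ[d/a]((R ⋈[e=c] π[a,c](T)))) → 2
E2 subexpression sizes:
  T → 5
  π[a,c](T) → 5
  R → 5
  (π[a,c](T) ⋈[c=e] R) → 2
  π[z,b,e,a,c]((π[a,c](T) ⋈[c=e] R)) → 2
  ρ[d/a](π[z,b,e,a,c]((π[a,c](T) ⋈[c=e] R))) → 2
  π[z,b,c](ρ[d/a](π[z,b,e,a,c]((π[a,c](T) ⋈[c=e] R)))) → 2

E1 and E2 produce the same multiset:
z | b | c
r | 4 | 2
r | 6 | 9

yes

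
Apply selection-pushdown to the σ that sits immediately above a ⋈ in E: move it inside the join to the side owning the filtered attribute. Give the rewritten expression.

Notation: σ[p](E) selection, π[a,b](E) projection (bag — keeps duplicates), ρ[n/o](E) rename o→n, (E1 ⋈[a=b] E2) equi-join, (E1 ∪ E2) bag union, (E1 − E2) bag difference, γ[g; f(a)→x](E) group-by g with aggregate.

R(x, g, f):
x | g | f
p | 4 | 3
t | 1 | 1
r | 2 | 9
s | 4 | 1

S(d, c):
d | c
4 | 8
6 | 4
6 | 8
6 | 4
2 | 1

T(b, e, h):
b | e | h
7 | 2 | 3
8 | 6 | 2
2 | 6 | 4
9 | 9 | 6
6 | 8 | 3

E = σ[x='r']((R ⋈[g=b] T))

σ filters on x, owned by the left side.
E' = (σ[x='r'](R) ⋈[g=b] T)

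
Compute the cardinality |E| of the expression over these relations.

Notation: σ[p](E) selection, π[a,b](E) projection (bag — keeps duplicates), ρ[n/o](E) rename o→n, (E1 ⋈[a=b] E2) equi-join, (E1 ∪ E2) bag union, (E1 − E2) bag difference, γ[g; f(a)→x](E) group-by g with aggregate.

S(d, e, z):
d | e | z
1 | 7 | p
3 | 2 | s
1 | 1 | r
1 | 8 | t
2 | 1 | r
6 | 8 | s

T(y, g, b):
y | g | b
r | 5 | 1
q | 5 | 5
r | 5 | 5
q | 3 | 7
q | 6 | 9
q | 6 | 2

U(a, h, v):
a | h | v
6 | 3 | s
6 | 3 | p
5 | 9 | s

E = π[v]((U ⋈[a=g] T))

Subexpression sizes:
  U → 3
  T → 6
  (U ⋈[a=g] T) → 7
  π[v]((U ⋈[a=g] T)) → 7

|E| = 7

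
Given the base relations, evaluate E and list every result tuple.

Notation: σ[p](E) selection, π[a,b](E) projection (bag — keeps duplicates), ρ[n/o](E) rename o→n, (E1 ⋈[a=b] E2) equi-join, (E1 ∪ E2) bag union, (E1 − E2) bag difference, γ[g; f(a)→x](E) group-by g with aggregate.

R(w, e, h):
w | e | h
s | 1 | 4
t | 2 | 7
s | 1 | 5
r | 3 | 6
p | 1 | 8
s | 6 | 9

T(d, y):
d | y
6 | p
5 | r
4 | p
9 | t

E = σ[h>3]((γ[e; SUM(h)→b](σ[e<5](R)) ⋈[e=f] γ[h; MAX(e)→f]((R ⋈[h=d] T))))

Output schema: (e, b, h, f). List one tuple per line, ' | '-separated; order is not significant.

Subexpression sizes:
  R → 6
  σ[e<5](R) → 5
  γ[e; SUM(h)→b](σ[e<5](R)) → 3
  R → 6
  T → 4
  (R ⋈[h=d] T) → 4
  γ[h; MAX(e)→f]((R ⋈[h=d] T)) → 4
  (γ[e; SUM(h)→b](σ[e<5](R)) ⋈[e=f] γ[h; MAX(e)→f]((R ⋈[h=d] T))) → 3
  σ[h>3]((γ[e; SUM(h)→b](σ[e<5](R)) ⋈[e=f] γ[h; MAX(e)→f]((R ⋈[h=d] T)))) → 3

== RESULT ==
e | b | h | f
1 | 17 | 4 | 1
1 | 17 | 5 | 1
3 | 6 | 6 | 3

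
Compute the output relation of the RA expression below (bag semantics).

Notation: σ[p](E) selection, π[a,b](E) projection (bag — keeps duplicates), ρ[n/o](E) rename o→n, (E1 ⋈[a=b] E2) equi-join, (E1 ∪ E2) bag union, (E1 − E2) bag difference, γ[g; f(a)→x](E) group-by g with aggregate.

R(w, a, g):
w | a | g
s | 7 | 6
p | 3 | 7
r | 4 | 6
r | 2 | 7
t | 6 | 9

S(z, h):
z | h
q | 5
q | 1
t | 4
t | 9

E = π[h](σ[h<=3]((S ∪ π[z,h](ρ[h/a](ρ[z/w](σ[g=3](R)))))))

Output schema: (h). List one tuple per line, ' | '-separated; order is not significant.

Per-node cardinality:
  S → 4
  R → 5
  σ[g=3](R) → 0
  ρ[z/w](σ[g=3](R)) → 0
  ρ[h/a](ρ[z/w](σ[g=3](R))) → 0
  π[z,h](ρ[h/a](ρ[z/w](σ[g=3](R)))) → 0
  (S ∪ π[z,h](ρ[h/a](ρ[z/w](σ[g=3](R))))) → 4
  σ[h<=3]((S ∪ π[z,h](ρ[h/a](ρ[z/w](σ[g=3](R)))))) → 1
  π[h](σ[h<=3]((S ∪ π[z,h](ρ[h/a](ρ[z/w](σ[g=3](R))))))) → 1

== RESULT ==
h
1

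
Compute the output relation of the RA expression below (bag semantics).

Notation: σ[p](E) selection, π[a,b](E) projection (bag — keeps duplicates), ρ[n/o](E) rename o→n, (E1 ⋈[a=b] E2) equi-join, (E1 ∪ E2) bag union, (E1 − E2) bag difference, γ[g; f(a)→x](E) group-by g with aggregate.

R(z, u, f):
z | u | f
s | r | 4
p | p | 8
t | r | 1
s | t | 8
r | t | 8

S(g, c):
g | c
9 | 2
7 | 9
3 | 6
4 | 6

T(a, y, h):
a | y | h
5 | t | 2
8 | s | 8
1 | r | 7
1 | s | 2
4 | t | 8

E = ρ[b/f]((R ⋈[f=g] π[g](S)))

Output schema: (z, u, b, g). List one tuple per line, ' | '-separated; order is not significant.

Row counts bottom-up:
  R → 5
  S → 4
  π[g](S) → 4
  (R ⋈[f=g] π[g](S)) → 1
  ρ[b/f]((R ⋈[f=g] π[g](S))) → 1

== RESULT ==
z | u | b | g
s | r | 4 | 4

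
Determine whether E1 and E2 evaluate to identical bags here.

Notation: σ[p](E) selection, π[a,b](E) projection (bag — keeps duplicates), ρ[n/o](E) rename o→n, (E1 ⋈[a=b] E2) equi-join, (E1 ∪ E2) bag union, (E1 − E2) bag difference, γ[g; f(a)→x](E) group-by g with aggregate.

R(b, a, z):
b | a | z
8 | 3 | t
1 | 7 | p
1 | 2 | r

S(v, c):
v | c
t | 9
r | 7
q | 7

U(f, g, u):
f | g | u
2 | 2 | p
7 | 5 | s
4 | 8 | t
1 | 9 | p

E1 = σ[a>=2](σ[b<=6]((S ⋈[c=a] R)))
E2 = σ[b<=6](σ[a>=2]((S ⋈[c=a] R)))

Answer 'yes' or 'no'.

E1 stepwise |·|:
  S → 3
  R → 3
  (S ⋈[c=a] R) → 2
  σ[b<=6]((S ⋈[c=a] R)) → 2
  σ[a>=2](σ[b<=6]((S ⋈[c=a] R))) → 2
E2 stepwise |·|:
  S → 3
  R → 3
  (S ⋈[c=a] R) → 2
  σ[a>=2]((S ⋈[c=a] R)) → 2
  σ[b<=6](σ[a>=2]((S ⋈[c=a] R))) → 2

E1 and E2 produce the same multiset:
v | c | b | a | z
q | 7 | 1 | 7 | p
r | 7 | 1 | 7 | p

yes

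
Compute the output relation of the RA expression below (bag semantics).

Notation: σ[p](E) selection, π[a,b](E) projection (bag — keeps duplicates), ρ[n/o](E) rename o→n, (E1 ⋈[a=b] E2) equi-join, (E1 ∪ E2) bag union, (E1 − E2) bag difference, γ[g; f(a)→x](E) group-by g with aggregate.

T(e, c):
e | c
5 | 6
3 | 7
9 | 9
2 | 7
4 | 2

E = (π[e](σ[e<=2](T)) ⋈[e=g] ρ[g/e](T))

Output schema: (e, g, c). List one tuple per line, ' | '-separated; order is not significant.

Row counts bottom-up:
  T → 5
  σ[e<=2](T) → 1
  π[e](σ[e<=2](T)) → 1
  T → 5
  ρ[g/e](T) → 5
  (π[e](σ[e<=2](T)) ⋈[e=g] ρ[g/e](T)) → 1

== RESULT ==
e | g | c
2 | 2 | 7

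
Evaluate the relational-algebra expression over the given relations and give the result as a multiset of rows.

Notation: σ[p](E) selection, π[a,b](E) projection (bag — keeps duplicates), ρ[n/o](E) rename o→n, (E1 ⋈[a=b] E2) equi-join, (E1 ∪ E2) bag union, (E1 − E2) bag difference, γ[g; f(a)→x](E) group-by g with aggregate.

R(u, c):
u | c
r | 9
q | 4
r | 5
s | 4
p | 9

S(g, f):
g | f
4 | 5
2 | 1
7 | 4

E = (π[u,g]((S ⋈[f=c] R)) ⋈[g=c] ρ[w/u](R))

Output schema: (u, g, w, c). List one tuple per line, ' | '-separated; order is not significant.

Per-node cardinality:
  S → 3
  R → 5
  (S ⋈[f=c] R) → 3
  π[u,g]((S ⋈[f=c] R)) → 3
  R → 5
  ρ[w/u](R) → 5
  (π[u,g]((S ⋈[f=c] R)) ⋈[g=c] ρ[w/u](R)) → 2

== RESULT ==
u | g | w | c
r | 4 | q | 4
r | 4 | s | 4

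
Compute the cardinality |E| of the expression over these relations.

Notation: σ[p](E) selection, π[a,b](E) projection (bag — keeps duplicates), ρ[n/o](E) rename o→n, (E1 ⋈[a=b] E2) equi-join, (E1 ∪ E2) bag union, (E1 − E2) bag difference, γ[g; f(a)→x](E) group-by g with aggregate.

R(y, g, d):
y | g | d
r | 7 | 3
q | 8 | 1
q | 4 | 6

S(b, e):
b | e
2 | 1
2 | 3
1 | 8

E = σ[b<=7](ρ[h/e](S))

Per-node cardinality:
  S → 3
  ρ[h/e](S) → 3
  σ[b<=7](ρ[h/e](S)) → 3

|E| = 3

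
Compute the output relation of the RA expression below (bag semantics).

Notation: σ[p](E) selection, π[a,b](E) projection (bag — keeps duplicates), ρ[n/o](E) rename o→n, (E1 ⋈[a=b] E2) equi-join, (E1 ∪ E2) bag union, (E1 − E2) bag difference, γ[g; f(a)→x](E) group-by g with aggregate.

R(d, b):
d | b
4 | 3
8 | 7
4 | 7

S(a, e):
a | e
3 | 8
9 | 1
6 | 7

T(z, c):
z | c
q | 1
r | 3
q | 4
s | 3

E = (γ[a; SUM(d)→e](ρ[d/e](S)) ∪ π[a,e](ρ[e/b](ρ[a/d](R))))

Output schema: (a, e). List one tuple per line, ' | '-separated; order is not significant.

Per-node cardinality:
  S → 3
  ρ[d/e](S) → 3
  γ[a; SUM(d)→e](ρ[d/e](S)) → 3
  R → 3
  ρ[a/d](R) → 3
  ρ[e/b](ρ[a/d](R)) → 3
  π[a,e](ρ[e/b](ρ[a/d](R))) → 3
  (γ[a; SUM(d)→e](ρ[d/e](S)) ∪ π[a,e](ρ[e/b](ρ[a/d](R)))) → 6

== RESULT ==
a | e
3 | 8
4 | 3
4 | 7
6 | 7
8 | 7
9 | 1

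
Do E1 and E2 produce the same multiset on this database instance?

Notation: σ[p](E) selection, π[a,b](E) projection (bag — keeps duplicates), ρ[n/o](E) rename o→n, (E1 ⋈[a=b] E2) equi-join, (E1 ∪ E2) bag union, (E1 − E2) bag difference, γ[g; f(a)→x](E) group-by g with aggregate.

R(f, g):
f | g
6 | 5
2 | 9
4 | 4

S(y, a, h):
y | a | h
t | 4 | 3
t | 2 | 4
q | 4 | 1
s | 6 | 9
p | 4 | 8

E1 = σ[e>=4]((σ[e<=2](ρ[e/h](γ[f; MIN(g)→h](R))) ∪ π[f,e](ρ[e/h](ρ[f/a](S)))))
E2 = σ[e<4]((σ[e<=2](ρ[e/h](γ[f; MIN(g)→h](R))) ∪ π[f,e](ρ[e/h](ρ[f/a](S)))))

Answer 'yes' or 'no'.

E1 row counts bottom-up:
  R → 3
  γ[f; MIN(g)→h](R) → 3
  ρ[e/h](γ[f; MIN(g)→h](R)) → 3
  σ[e<=2](ρ[e/h](γ[f; MIN(g)→h](R))) → 0
  S → 5
  ρ[f/a](S) → 5
  ρ[e/h](ρ[f/a](S)) → 5
  π[f,e](ρ[e/h](ρ[f/a](S))) → 5
  (σ[e<=2](ρ[e/h](γ[f; MIN(g)→h](R))) ∪ π[f,e](ρ[e/h](ρ[f/a](S)))) → 5
  σ[e>=4]((σ[e<=2](ρ[e/h](γ[f; MIN(g)→h](R))) ∪ π[f,e](ρ[e/h](ρ[f/a](S))))) → 3
E2 row counts bottom-up:
  R → 3
  γ[f; MIN(g)→h](R) → 3
  ρ[e/h](γ[f; MIN(g)→h](R)) → 3
  σ[e<=2](ρ[e/h](γ[f; MIN(g)→h](R))) → 0
  S → 5
  ρ[f/a](S) → 5
  ρ[e/h](ρ[f/a](S)) → 5
  π[f,e](ρ[e/h](ρ[f/a](S))) → 5
  (σ[e<=2](ρ[e/h](γ[f; MIN(g)→h](R))) ∪ π[f,e](ρ[e/h](ρ[f/a](S)))) → 5
  σ[e<4]((σ[e<=2](ρ[e/h](γ[f; MIN(g)→h](R))) ∪ π[f,e](ρ[e/h](ρ[f/a](S))))) → 2

E1 result:
f | e
2 | 4
4 | 8
6 | 9
E2 result:
f | e
4 | 1
4 | 3
Witness: (4, 3) appears 0× in E1 but 1× in E2.

no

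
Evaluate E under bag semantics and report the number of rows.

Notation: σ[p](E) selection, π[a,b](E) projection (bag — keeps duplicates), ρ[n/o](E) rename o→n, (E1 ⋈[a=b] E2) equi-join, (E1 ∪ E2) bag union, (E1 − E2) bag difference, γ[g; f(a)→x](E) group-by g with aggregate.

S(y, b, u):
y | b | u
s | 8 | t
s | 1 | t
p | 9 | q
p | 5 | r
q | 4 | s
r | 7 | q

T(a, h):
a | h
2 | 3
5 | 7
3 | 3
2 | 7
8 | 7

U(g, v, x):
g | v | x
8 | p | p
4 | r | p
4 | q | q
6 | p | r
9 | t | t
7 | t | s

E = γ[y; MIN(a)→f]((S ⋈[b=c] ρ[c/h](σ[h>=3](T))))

Per-node cardinality:
  S → 6
  T → 5
  σ[h>=3](T) → 5
  ρ[c/h](σ[h>=3](T)) → 5
  (S ⋈[b=c] ρ[c/h](σ[h>=3](T))) → 3
  γ[y; MIN(a)→f]((S ⋈[b=c] ρ[c/h](σ[h>=3](T)))) → 1

|E| = 1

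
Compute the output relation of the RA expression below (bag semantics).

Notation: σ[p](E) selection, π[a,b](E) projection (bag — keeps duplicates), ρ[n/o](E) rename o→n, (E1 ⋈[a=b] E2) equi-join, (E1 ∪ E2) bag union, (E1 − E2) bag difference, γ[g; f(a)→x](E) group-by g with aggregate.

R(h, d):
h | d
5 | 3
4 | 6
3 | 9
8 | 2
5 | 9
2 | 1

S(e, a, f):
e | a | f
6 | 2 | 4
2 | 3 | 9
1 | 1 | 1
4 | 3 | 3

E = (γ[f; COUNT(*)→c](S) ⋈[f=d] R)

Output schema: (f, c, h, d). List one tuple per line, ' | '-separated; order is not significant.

Subexpression sizes:
  S → 4
  γ[f; COUNT(*)→c](S) → 4
  R → 6
  (γ[f; COUNT(*)→c](S) ⋈[f=d] R) → 4

== RESULT ==
f | c | h | d
1 | 1 | 2 | 1
3 | 1 | 5 | 3
9 | 1 | 3 | 9
9 | 1 | 5 | 9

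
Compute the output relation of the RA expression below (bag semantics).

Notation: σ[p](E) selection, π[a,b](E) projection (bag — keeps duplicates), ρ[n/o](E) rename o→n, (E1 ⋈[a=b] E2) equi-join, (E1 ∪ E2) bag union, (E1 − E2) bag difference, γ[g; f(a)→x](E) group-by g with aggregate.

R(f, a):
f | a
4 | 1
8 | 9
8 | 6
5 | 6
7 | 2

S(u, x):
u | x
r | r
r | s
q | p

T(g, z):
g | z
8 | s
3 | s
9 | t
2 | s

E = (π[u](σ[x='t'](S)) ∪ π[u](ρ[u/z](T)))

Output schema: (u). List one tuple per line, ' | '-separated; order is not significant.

Stepwise |·|:
  S → 3
  σ[x='t'](S) → 0
  π[u](σ[x='t'](S)) → 0
  T → 4
  ρ[u/z](T) → 4
  π[u](ρ[u/z](T)) → 4
  (π[u](σ[x='t'](S)) ∪ π[u](ρ[u/z](T))) → 4

== RESULT ==
u
s
s
s
t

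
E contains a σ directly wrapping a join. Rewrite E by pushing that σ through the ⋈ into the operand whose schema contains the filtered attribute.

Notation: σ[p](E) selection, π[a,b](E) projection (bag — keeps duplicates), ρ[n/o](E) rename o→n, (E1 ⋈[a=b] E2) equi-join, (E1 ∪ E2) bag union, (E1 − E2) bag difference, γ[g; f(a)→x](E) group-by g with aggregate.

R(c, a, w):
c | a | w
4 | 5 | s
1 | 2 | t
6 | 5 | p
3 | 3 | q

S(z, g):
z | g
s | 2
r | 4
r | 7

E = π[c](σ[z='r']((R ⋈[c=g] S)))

σ filters on z, owned by the right side.
E' = π[c]((R ⋈[c=g] σ[z='r'](S)))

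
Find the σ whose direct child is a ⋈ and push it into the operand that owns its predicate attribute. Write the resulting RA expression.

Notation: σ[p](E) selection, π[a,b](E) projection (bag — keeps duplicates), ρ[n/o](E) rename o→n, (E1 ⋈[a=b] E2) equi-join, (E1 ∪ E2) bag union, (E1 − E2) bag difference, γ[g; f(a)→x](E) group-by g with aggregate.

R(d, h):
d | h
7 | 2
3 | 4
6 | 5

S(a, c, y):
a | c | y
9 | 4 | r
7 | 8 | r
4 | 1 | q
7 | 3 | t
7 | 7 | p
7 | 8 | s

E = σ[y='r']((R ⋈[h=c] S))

σ filters on y, owned by the right side.
E' = (R ⋈[h=c] σ[y='r'](S))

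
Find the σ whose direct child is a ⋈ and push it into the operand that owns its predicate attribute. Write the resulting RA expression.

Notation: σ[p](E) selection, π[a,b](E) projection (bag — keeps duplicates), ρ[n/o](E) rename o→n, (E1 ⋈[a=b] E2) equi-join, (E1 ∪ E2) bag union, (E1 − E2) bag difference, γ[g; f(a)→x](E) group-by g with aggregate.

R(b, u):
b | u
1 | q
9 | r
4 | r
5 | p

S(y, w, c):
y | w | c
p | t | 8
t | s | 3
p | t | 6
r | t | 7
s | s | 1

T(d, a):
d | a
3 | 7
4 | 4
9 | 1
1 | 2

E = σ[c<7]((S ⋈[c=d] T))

σ filters on c, owned by the left side.
E' = (σ[c<7](S) ⋈[c=d] T)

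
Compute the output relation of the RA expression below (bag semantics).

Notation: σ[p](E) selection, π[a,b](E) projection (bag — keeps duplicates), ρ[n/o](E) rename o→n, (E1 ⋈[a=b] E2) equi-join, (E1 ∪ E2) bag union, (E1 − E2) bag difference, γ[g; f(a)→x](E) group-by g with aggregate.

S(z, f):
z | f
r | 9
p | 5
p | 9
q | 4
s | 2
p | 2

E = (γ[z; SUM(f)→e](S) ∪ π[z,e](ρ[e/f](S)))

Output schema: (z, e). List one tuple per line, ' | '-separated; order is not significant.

Subexpression sizes:
  S → 6
  γ[z; SUM(f)→e](S) → 4
  S → 6
  ρ[e/f](S) → 6
  π[z,e](ρ[e/f](S)) → 6
  (γ[z; SUM(f)→e](S) ∪ π[z,e](ρ[e/f](S))) → 10

== RESULT ==
z | e
p | 2
p | 5
p | 9
p | 16
q | 4
q | 4
r | 9
r | 9
s | 2
s | 2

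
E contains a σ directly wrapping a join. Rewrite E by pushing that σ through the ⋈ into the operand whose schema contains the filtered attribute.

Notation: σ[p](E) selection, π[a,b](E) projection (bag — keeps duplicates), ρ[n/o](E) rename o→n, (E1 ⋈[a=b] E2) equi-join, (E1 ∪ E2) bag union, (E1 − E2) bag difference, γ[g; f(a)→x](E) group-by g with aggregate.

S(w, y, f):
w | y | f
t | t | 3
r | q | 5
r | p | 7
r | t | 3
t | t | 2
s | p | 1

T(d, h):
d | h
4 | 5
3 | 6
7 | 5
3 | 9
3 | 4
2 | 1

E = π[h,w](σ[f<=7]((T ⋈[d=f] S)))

σ filters on f, owned by the right side.
E' = π[h,w]((T ⋈[d=f] σ[f<=7](S)))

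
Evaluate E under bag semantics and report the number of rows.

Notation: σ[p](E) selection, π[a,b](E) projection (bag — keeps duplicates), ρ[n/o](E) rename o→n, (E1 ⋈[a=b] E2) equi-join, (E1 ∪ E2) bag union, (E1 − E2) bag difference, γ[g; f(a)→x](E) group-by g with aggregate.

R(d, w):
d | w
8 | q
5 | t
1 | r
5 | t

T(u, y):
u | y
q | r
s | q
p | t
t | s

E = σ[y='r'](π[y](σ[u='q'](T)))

Stepwise |·|:
  T → 4
  σ[u='q'](T) → 1
  π[y](σ[u='q'](T)) → 1
  σ[y='r'](π[y](σ[u='q'](T))) → 1

|E| = 1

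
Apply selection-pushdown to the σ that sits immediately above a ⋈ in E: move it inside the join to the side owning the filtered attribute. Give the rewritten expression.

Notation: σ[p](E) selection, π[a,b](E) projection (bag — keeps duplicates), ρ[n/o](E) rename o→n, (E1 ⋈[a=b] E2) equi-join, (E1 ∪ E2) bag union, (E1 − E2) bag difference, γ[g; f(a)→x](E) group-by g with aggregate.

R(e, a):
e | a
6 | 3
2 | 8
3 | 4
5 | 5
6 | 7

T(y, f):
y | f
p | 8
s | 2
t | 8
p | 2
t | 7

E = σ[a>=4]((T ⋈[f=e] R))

σ filters on a, owned by the right side.
E' = (T ⋈[f=e] σ[a>=4](R))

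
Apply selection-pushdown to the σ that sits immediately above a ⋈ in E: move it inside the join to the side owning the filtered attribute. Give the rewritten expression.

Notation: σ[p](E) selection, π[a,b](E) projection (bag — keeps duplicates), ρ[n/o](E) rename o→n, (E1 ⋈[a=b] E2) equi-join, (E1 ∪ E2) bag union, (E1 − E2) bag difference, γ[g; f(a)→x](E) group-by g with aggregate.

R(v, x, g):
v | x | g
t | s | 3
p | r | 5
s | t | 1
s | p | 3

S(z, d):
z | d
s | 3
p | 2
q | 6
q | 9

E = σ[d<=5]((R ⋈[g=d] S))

σ filters on d, owned by the right side.
E' = (R ⋈[g=d] σ[d<=5](S))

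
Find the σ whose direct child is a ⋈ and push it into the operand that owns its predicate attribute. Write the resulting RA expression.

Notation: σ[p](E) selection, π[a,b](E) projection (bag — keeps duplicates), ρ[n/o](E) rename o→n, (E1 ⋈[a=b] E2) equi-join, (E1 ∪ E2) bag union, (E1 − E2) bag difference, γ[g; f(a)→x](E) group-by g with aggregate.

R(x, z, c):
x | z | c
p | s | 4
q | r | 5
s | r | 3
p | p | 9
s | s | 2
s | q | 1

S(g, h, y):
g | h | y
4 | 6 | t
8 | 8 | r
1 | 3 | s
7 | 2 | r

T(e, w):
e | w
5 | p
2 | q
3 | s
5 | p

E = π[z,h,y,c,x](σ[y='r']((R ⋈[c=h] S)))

σ filters on y, owned by the right side.
E' = π[z,h,y,c,x]((R ⋈[c=h] σ[y='r'](S)))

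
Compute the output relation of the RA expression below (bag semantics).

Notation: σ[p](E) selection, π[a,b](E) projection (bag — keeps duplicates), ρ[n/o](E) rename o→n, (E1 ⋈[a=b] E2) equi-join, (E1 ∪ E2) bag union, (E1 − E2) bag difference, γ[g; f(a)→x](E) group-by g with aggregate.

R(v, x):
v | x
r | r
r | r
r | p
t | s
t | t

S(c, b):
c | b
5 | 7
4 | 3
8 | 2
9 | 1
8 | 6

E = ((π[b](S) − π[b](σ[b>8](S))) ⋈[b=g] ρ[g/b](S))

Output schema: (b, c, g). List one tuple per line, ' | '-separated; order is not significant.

Per-node cardinality:
  S → 5
  π[b](S) → 5
  S → 5
  σ[b>8](S) → 0
  π[b](σ[b>8](S)) → 0
  (π[b](S) − π[b](σ[b>8](S))) → 5
  S → 5
  ρ[g/b](S) → 5
  ((π[b](S) − π[b](σ[b>8](S))) ⋈[b=g] ρ[g/b](S)) → 5

== RESULT ==
b | c | g
1 | 9 | 1
2 | 8 | 2
3 | 4 | 3
6 | 8 | 6
7 | 5 | 7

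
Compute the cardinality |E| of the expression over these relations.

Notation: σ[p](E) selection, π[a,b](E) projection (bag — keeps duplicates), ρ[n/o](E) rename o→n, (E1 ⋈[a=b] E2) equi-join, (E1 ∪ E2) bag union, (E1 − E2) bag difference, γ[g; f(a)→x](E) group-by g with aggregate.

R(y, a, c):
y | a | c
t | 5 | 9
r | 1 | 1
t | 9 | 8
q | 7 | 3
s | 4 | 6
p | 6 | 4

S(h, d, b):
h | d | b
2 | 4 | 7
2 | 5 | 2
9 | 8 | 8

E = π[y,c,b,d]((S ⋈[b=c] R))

Stepwise |·|:
  S → 3
  R → 6
  (S ⋈[b=c] R) → 1
  π[y,c,b,d]((S ⋈[b=c] R)) → 1

|E| = 1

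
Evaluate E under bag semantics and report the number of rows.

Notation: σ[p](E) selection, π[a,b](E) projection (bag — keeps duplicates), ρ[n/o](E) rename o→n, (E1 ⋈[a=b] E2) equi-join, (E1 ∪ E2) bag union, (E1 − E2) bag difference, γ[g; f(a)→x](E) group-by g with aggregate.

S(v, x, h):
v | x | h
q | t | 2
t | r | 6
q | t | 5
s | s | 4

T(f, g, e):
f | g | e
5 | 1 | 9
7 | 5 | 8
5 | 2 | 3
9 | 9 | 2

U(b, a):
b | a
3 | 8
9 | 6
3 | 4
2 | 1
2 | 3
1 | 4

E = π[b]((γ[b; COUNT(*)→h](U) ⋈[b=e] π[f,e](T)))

Subexpression sizes:
  U → 6
  γ[b; COUNT(*)→h](U) → 4
  T → 4
  π[f,e](T) → 4
  (γ[b; COUNT(*)→h](U) ⋈[b=e] π[f,e](T)) → 3
  π[b]((γ[b; COUNT(*)→h](U) ⋈[b=e] π[f,e](T))) → 3

|E| = 3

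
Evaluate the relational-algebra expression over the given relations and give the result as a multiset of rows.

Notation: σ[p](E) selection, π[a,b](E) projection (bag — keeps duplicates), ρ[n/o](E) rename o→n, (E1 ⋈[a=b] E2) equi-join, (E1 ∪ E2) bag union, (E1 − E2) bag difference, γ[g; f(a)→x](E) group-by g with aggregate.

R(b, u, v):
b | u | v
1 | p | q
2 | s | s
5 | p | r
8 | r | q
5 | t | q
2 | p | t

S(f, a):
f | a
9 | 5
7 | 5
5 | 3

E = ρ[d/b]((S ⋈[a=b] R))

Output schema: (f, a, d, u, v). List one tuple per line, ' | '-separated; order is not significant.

Stepwise |·|:
  S → 3
  R → 6
  (S ⋈[a=b] R) → 4
  ρ[d/b]((S ⋈[a=b] R)) → 4

== RESULT ==
f | a | d | u | v
7 | 5 | 5 | p | r
7 | 5 | 5 | t | q
9 | 5 | 5 | p | r
9 | 5 | 5 | t | q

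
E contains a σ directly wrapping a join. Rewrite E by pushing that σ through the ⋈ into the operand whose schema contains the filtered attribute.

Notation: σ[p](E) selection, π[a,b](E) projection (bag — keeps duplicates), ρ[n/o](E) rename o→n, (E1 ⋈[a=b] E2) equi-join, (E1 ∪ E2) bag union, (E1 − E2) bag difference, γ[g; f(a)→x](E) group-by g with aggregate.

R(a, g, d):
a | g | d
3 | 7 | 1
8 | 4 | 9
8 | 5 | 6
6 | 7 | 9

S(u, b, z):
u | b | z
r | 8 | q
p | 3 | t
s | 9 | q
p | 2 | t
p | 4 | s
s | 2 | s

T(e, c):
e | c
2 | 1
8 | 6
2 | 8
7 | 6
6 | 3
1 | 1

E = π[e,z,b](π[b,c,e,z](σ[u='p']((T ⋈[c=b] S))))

σ filters on u, owned by the right side.
E' = π[e,z,b](π[b,c,e,z]((T ⋈[c=b] σ[u='p'](S))))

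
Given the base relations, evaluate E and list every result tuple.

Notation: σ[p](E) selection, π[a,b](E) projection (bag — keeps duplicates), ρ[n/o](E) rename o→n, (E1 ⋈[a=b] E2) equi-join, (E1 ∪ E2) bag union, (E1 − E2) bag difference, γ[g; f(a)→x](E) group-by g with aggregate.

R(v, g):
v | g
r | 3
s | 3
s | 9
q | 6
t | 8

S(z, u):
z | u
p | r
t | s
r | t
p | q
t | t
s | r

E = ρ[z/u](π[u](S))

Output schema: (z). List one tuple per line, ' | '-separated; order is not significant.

Subexpression sizes:
  S → 6
  π[u](S) → 6
  ρ[z/u](π[u](S)) → 6

== RESULT ==
z
q
r
r
s
t
t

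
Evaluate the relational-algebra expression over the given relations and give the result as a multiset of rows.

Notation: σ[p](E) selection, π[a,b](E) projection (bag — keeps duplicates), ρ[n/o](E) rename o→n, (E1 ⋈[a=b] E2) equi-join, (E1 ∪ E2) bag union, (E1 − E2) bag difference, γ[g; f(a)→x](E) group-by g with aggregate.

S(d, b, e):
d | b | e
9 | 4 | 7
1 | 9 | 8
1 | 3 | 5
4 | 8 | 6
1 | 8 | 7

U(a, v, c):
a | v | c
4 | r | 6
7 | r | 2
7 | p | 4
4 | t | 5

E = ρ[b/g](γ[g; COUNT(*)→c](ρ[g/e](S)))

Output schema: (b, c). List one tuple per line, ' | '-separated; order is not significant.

Per-node cardinality:
  S → 5
  ρ[g/e](S) → 5
  γ[g; COUNT(*)→c](ρ[g/e](S)) → 4
  ρ[b/g](γ[g; COUNT(*)→c](ρ[g/e](S))) → 4

== RESULT ==
b | c
5 | 1
6 | 1
7 | 2
8 | 1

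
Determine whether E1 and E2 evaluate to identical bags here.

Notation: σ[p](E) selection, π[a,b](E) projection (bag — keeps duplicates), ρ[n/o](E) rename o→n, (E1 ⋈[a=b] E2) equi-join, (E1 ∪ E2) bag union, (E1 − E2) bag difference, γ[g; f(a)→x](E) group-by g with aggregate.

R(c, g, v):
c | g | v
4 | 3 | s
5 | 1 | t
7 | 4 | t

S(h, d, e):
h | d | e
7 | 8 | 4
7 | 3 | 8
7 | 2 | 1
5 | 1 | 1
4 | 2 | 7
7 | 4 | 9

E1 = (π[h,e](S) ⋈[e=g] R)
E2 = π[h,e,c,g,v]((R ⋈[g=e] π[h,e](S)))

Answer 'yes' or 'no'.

E1 per-node cardinality:
  S → 6
  π[h,e](S) → 6
  R → 3
  (π[h,e](S) ⋈[e=g] R) → 3
E2 per-node cardinality:
  R → 3
  S → 6
  π[h,e](S) → 6
  (R ⋈[g=e] π[h,e](S)) → 3
  π[h,e,c,g,v]((R ⋈[g=e] π[h,e](S))) → 3

E1 and E2 produce the same multiset:
h | e | c | g | v
5 | 1 | 5 | 1 | t
7 | 1 | 5 | 1 | t
7 | 4 | 7 | 4 | t

yes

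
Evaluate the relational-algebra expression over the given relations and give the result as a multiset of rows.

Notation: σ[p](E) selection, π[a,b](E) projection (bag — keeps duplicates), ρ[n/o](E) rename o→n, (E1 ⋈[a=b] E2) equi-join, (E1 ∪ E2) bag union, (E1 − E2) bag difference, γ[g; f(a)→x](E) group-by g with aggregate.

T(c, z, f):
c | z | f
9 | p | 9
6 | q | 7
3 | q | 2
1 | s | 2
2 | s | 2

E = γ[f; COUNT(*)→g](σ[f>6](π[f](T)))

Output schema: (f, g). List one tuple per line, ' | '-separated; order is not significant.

Subexpression sizes:
  T → 5
  π[f](T) → 5
  σ[f>6](π[f](T)) → 2
  γ[f; COUNT(*)→g](σ[f>6](π[f](T))) → 2

== RESULT ==
f | g
7 | 1
9 | 1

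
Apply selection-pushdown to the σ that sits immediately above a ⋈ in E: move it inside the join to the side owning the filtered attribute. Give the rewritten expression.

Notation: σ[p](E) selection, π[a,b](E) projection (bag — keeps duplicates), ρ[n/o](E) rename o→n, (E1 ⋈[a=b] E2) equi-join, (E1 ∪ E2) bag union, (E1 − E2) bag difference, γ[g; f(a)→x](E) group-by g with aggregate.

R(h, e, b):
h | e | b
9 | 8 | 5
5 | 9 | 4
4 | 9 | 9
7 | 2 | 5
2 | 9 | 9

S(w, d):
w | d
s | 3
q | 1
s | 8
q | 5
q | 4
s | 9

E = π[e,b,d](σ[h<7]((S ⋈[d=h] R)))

σ filters on h, owned by the right side.
E' = π[e,b,d]((S ⋈[d=h] σ[h<7](R)))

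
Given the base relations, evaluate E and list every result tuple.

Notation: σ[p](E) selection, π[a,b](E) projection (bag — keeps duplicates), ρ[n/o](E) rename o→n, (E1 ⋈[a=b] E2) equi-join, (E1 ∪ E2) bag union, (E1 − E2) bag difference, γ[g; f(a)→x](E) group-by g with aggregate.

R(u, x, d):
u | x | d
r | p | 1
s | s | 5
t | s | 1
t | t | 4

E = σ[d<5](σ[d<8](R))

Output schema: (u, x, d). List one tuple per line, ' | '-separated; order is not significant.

Subexpression sizes:
  R → 4
  σ[d<8](R) → 4
  σ[d<5](σ[d<8](R)) → 3

== RESULT ==
u | x | d
r | p | 1
t | s | 1
t | t | 4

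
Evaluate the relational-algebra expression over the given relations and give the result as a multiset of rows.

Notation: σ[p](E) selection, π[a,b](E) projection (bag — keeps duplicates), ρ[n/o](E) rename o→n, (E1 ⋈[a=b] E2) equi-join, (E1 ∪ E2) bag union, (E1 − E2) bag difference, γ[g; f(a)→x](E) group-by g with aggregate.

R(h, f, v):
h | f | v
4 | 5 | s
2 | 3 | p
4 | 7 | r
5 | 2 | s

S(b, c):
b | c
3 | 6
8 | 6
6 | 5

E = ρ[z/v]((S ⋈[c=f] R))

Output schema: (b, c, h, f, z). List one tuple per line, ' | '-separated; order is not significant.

Per-node cardinality:
  S → 3
  R → 4
  (S ⋈[c=f] R) → 1
  ρ[z/v]((S ⋈[c=f] R)) → 1

== RESULT ==
b | c | h | f | z
6 | 5 | 4 | 5 | s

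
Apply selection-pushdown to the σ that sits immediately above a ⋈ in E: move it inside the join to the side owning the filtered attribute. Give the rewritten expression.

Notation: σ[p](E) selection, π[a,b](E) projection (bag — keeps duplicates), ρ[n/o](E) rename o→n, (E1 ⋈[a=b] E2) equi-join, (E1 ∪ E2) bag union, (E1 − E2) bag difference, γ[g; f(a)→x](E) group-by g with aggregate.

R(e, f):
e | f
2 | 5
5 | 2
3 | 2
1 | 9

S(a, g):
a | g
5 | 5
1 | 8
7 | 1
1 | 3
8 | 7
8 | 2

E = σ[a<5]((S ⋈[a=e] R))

σ filters on a, owned by the left side.
E' = (σ[a<5](S) ⋈[a=e] R)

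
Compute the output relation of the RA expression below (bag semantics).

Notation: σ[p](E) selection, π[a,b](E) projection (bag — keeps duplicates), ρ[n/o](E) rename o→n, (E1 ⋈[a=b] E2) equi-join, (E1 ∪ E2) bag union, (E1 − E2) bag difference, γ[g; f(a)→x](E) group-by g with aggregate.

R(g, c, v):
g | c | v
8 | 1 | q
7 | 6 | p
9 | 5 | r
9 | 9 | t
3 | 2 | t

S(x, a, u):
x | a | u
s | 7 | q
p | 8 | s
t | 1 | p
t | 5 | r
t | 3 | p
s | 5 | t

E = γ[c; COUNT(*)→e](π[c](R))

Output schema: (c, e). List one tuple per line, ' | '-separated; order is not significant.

Row counts bottom-up:
  R → 5
  π[c](R) → 5
  γ[c; COUNT(*)→e](π[c](R)) → 5

== RESULT ==
c | e
1 | 1
2 | 1
5 | 1
6 | 1
9 | 1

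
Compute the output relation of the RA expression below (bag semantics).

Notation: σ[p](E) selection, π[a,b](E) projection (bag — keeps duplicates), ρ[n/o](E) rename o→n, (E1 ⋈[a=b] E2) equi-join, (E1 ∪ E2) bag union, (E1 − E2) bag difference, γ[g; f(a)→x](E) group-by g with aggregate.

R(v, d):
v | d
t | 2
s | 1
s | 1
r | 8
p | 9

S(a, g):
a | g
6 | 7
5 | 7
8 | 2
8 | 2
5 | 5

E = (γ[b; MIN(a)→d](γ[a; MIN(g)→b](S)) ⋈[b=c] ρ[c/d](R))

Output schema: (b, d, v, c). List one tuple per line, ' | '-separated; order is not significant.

Subexpression sizes:
  S → 5
  γ[a; MIN(g)→b](S) → 3
  γ[b; MIN(a)→d](γ[a; MIN(g)→b](S)) → 3
  R → 5
  ρ[c/d](R) → 5
  (γ[b; MIN(a)→d](γ[a; MIN(g)→b](S)) ⋈[b=c] ρ[c/d](R)) → 1

== RESULT ==
b | d | v | c
2 | 8 | t | 2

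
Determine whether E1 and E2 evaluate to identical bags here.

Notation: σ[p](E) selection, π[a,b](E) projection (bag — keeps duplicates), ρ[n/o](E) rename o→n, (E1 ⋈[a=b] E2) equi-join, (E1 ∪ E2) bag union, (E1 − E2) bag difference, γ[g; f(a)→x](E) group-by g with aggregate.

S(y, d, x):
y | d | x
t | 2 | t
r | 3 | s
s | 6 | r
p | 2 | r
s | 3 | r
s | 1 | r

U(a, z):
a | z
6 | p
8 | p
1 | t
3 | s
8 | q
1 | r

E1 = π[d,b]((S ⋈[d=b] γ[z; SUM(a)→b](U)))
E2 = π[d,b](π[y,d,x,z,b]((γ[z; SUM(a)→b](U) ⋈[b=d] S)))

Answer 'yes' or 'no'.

E1 stepwise |·|:
  S → 6
  U → 6
  γ[z; SUM(a)→b](U) → 5
  (S ⋈[d=b] γ[z; SUM(a)→b](U)) → 4
  π[d,b]((S ⋈[d=b] γ[z; SUM(a)→b](U))) → 4
E2 stepwise |·|:
  U → 6
  γ[z; SUM(a)→b](U) → 5
  S → 6
  (γ[z; SUM(a)→b](U) ⋈[b=d] S) → 4
  π[y,d,x,z,b]((γ[z; SUM(a)→b](U) ⋈[b=d] S)) → 4
  π[d,b](π[y,d,x,z,b]((γ[z; SUM(a)→b](U) ⋈[b=d] S))) → 4

E1 and E2 produce the same multiset:
d | b
1 | 1
1 | 1
3 | 3
3 | 3

yes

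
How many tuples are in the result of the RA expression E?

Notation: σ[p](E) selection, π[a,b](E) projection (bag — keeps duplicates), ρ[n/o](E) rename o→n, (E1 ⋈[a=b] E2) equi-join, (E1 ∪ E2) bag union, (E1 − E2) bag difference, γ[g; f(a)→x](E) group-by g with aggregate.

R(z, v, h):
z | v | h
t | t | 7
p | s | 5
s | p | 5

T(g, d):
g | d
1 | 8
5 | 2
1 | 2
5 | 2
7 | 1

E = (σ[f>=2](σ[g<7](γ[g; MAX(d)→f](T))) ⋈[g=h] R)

Row counts bottom-up:
  T → 5
  γ[g; MAX(d)→f](T) → 3
  σ[g<7](γ[g; MAX(d)→f](T)) → 2
  σ[f>=2](σ[g<7](γ[g; MAX(d)→f](T))) → 2
  R → 3
  (σ[f>=2](σ[g<7](γ[g; MAX(d)→f](T))) ⋈[g=h] R) → 2

|E| = 2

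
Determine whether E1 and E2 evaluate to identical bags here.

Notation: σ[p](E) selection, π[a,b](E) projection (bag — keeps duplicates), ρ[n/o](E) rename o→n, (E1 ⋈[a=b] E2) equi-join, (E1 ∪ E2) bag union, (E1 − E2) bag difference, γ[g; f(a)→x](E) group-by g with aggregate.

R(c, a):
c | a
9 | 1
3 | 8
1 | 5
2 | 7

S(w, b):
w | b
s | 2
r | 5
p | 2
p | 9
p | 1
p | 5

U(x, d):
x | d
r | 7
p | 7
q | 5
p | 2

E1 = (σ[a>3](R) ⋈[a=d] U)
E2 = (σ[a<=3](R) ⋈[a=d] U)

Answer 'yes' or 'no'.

E1 per-node cardinality:
  R → 4
  σ[a>3](R) → 3
  U → 4
  (σ[a>3](R) ⋈[a=d] U) → 3
E2 per-node cardinality:
  R → 4
  σ[a<=3](R) → 1
  U → 4
  (σ[a<=3](R) ⋈[a=d] U) → 0

E1 result:
c | a | x | d
1 | 5 | q | 5
2 | 7 | p | 7
2 | 7 | r | 7
E2 result:
c | a | x | d
(0 rows)
Witness: (2, 7, 'r', 7) appears 1× in E1 but 0× in E2.

no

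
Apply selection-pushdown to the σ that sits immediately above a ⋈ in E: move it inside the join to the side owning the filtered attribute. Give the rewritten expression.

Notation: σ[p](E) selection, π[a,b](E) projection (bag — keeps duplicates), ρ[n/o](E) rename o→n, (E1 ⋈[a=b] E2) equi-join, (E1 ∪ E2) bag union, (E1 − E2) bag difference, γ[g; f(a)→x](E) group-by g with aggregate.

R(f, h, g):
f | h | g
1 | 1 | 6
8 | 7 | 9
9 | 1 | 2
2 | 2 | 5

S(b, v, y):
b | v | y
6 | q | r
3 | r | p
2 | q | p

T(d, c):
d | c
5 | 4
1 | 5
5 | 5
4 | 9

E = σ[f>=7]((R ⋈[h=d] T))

σ filters on f, owned by the left side.
E' = (σ[f>=7](R) ⋈[h=d] T)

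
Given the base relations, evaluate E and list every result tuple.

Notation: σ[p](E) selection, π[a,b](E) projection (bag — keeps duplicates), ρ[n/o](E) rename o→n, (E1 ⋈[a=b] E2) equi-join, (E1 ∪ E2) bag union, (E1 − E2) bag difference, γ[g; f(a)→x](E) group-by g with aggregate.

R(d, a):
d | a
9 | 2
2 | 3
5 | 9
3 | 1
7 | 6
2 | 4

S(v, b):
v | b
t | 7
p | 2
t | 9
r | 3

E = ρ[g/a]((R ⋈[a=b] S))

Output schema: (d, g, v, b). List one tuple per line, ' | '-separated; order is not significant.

Subexpression sizes:
  R → 6
  S → 4
  (R ⋈[a=b] S) → 3
  ρ[g/a]((R ⋈[a=b] S)) → 3

== RESULT ==
d | g | v | b
2 | 3 | r | 3
5 | 9 | t | 9
9 | 2 | p | 2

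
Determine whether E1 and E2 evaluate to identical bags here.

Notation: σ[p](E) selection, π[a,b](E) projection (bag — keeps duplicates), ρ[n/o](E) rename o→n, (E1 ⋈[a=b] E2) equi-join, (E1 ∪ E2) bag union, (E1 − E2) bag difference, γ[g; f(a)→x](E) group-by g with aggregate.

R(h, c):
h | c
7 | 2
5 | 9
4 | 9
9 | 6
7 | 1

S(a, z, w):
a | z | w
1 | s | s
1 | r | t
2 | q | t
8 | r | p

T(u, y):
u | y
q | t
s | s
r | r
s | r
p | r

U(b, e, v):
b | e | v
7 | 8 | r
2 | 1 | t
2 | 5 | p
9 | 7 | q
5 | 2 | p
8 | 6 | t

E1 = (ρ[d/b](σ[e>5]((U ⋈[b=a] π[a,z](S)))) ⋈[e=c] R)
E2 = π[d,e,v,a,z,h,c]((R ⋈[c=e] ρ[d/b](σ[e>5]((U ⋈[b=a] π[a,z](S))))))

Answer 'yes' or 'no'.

E1 per-node cardinality:
  U → 6
  S → 4
  π[a,z](S) → 4
  (U ⋈[b=a] π[a,z](S)) → 3
  σ[e>5]((U ⋈[b=a] π[a,z](S))) → 1
  ρ[d/b](σ[e>5]((U ⋈[b=a] π[a,z](S)))) → 1
  R → 5
  (ρ[d/b](σ[e>5]((U ⋈[b=a] π[a,z](S)))) ⋈[e=c] R) → 1
E2 per-node cardinality:
  R → 5
  U → 6
  S → 4
  π[a,z](S) → 4
  (U ⋈[b=a] π[a,z](S)) → 3
  σ[e>5]((U ⋈[b=a] π[a,z](S))) → 1
  ρ[d/b](σ[e>5]((U ⋈[b=a] π[a,z](S)))) → 1
  (R ⋈[c=e] ρ[d/b](σ[e>5]((U ⋈[b=a] π[a,z](S))))) → 1
  π[d,e,v,a,z,h,c]((R ⋈[c=e] ρ[d/b](σ[e>5]((U ⋈[b=a] π[a,z](S)))))) → 1

E1 and E2 produce the same multiset:
d | e | v | a | z | h | c
8 | 6 | t | 8 | r | 9 | 6

yes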